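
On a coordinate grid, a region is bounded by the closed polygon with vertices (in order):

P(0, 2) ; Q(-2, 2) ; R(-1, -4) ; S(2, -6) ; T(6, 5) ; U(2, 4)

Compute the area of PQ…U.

Cross-terms: 4, 10, 14, 46, 14, 4  ⇒  Σ = 92
Area = |Σ|/2 = 46.

46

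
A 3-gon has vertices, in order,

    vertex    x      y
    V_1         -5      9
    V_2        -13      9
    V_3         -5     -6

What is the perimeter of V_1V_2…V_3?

|V_1V_2| = √((-8)² + (0)²) = √64 = 8
|V_2V_3| = √((8)² + (-15)²) = √289 = 17
|V_3V_1| = √((0)² + (15)²) = √225 = 15
Perimeter = 8 + 17 + 15 = 40.

40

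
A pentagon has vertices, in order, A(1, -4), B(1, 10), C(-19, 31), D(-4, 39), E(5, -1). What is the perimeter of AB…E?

|AB| = √((0)² + (14)²) = √196 = 14
|BC| = √((-20)² + (21)²) = √841 = 29
|CD| = √((15)² + (8)²) = √289 = 17
|DE| = √((9)² + (-40)²) = √1681 = 41
|EA| = √((-4)² + (-3)²) = √25 = 5
Perimeter = 14 + 29 + 17 + 41 + 5 = 106.

106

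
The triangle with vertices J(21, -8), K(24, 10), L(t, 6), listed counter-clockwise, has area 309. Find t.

Write out the shoelace sum; only the two edges meeting at L involve t:
2·Area = [(24·6 − t·10) + (t·(-8) − 21·6)] + 402
       = -18·t + 420 = 618
⇒ t = -11.

-11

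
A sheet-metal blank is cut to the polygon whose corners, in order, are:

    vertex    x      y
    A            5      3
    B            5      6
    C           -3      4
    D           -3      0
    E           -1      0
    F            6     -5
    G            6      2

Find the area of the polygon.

A→B: (5)(6) − (5)(3) = 15
B→C: (5)(4) − (-3)(6) = 38
C→D: (-3)(0) − (-3)(4) = 12
D→E: (-3)(0) − (-1)(0) = 0
E→F: (-1)(-5) − (6)(0) = 5
F→G: (6)(2) − (6)(-5) = 42
G→A: (6)(3) − (5)(2) = 8
Σ = 120
Area = |Σ|/2 = 60.

60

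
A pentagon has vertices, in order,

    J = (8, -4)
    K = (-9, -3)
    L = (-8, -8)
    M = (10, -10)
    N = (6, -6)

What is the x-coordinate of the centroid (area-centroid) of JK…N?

-25/129

Apply Gauss's area formula. First the cross-terms c_i = x_i·y_{i+1} − x_{i+1}·y_i:
  -60, 48, 160, 0, 24  ⇒  2A = 172, A = 86.
Then Σ (x_i + x_{i+1})·c_i = -100, so x̄ = -100 / (6·86) = -25/129.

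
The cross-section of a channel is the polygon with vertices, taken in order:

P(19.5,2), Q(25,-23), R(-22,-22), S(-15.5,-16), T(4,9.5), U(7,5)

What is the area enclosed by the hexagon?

Apply Gauss's area formula: 2A = Σ (x_i·y_{i+1} − x_{i+1}·y_i), indices taken mod 6.
P→Q: (19.5)(-23) − (25)(2) = -498.5
Q→R: (25)(-22) − (-22)(-23) = -1056
R→S: (-22)(-16) − (-15.5)(-22) = 11
S→T: (-15.5)(9.5) − (4)(-16) = -83.25
T→U: (4)(5) − (7)(9.5) = -46.5
U→P: (7)(2) − (19.5)(5) = -83.5
Σ = -1756.75
Area = |Σ|/2 = 878.375.

878.375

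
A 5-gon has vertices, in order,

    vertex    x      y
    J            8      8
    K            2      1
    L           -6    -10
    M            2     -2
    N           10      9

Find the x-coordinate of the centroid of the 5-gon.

8/3

Apply Gauss's area formula. First the cross-terms c_i = x_i·y_{i+1} − x_{i+1}·y_i:
  -8, -14, 32, 38, 8  ⇒  2A = 56, A = 28.
Then Σ (x_i + x_{i+1})·c_i = 448, so x̄ = 448 / (6·28) = 8/3.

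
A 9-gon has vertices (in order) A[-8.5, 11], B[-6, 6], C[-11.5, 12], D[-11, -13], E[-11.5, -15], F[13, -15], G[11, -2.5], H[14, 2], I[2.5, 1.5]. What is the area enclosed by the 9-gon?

461.125

Apply the shoelace (surveyor's) formula: 2A = Σ (x_i·y_{i+1} − x_{i+1}·y_i), indices taken mod 9.
Σ = (15) + (-3) + (281.5) + (15.5) + (367.5) + (132.5) + (57) + (16) + (40.25) = 922.25
Area = |Σ|/2 = 461.125.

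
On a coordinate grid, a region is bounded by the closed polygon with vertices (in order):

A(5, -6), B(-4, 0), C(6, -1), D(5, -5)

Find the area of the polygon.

25

A→B: (5)(0) − (-4)(-6) = -24
B→C: (-4)(-1) − (6)(0) = 4
C→D: (6)(-5) − (5)(-1) = -25
D→A: (5)(-6) − (5)(-5) = -5
Σ = -50
Area = |Σ|/2 = 25.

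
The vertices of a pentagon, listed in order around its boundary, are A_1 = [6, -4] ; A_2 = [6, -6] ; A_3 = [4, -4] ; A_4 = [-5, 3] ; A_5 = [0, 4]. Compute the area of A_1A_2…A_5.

Apply the surveyor's formula: 2A = Σ (x_i·y_{i+1} − x_{i+1}·y_i), indices taken mod 5.
Cross-terms: -12, 0, -8, -20, -24  ⇒  Σ = -64
Area = |Σ|/2 = 32.

32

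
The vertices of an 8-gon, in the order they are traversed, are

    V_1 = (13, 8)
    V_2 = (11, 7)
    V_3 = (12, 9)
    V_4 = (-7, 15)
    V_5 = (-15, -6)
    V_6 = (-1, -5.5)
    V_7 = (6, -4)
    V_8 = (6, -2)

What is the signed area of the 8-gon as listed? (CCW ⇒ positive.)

V_1→V_2: (13)(7) − (11)(8) = 3
V_2→V_3: (11)(9) − (12)(7) = 15
V_3→V_4: (12)(15) − (-7)(9) = 243
V_4→V_5: (-7)(-6) − (-15)(15) = 267
V_5→V_6: (-15)(-5.5) − (-1)(-6) = 76.5
V_6→V_7: (-1)(-4) − (6)(-5.5) = 37
V_7→V_8: (6)(-2) − (6)(-4) = 12
V_8→V_1: (6)(8) − (13)(-2) = 74
Σ = 727.5
Signed area = Σ/2 = 363.75 (positive ⇒ counter-clockwise traversal).

363.75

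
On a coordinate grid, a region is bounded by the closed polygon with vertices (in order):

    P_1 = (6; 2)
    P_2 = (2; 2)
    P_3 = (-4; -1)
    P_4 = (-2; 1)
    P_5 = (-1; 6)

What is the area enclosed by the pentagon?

20.5

Cross-terms: 8, 6, -6, -11, -38  ⇒  Σ = -41
Area = |Σ|/2 = 20.5.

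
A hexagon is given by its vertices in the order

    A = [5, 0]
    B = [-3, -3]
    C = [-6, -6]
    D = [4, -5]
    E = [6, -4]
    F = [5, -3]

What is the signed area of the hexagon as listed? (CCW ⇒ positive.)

Apply the shoelace formula: 2A = Σ (x_i·y_{i+1} − x_{i+1}·y_i), indices taken mod 6.
Σ = (-15) + (0) + (54) + (14) + (2) + (15) = 70
Signed area = Σ/2 = 35 (positive ⇒ counter-clockwise traversal).

35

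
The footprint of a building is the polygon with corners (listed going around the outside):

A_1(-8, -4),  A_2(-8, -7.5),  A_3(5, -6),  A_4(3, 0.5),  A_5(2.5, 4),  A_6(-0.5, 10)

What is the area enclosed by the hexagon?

Apply the shoelace formula: 2A = Σ (x_i·y_{i+1} − x_{i+1}·y_i), indices taken mod 6.
A_1→A_2: (-8)(-7.5) − (-8)(-4) = 28
A_2→A_3: (-8)(-6) − (5)(-7.5) = 85.5
A_3→A_4: (5)(0.5) − (3)(-6) = 20.5
A_4→A_5: (3)(4) − (2.5)(0.5) = 10.75
A_5→A_6: (2.5)(10) − (-0.5)(4) = 27
A_6→A_1: (-0.5)(-4) − (-8)(10) = 82
Σ = 253.75
Area = |Σ|/2 = 126.875.

126.875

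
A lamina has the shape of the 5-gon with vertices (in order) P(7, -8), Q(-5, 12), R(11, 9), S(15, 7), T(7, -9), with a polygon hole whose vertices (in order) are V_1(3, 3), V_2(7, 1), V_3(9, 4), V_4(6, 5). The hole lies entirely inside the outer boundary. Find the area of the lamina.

Outer boundary:
Apply the shoelace (surveyor's) formula: 2A = Σ (x_i·y_{i+1} − x_{i+1}·y_i), indices taken mod 5.
P→Q: (7)(12) − (-5)(-8) = 44
Q→R: (-5)(9) − (11)(12) = -177
R→S: (11)(7) − (15)(9) = -58
S→T: (15)(-9) − (7)(7) = -184
T→P: (7)(-8) − (7)(-9) = 7
Σ = -368
Area = |Σ|/2 = 184.
Hole:
V_1→V_2: (3)(1) − (7)(3) = -18
V_2→V_3: (7)(4) − (9)(1) = 19
V_3→V_4: (9)(5) − (6)(4) = 21
V_4→V_1: (6)(3) − (3)(5) = 3
Σ = 25
Area = |Σ|/2 = 12.5.
Net area = 184 − 12.5 = 171.5.

171.5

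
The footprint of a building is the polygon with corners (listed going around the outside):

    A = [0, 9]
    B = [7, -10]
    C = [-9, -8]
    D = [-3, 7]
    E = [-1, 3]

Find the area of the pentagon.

Σ = (-63) + (-146) + (-87) + (-2) + (-9) = -307
Area = |Σ|/2 = 153.5.

153.5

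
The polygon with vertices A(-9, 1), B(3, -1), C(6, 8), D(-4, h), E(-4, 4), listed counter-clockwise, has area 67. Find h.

5

The doubled signed area Σ (x_i y_{i+1} − x_{i+1} y_i) is linear in h.
With h=0 it equals 84; the coefficient of h is 10 (from the two edges through D).
So 10·h + 84 = 2·67 = 134 ⇒ h = 5.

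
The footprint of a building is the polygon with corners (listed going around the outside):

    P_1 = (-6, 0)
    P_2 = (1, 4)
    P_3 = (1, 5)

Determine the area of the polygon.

Σ = (-24) + (1) + (30) = 7
Area = |Σ|/2 = 3.5.

3.5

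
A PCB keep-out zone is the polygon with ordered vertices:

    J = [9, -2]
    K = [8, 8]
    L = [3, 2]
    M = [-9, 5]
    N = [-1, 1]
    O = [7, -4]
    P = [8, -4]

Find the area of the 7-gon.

Apply the surveyor's formula: 2A = Σ (x_i·y_{i+1} − x_{i+1}·y_i), indices taken mod 7.
Σ = (88) + (-8) + (33) + (-4) + (-3) + (4) + (20) = 130
Area = |Σ|/2 = 65.

65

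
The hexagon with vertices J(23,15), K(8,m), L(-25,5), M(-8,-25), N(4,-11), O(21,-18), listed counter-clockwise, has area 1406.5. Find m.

24

Write out the shoelace sum; only the two edges meeting at K involve m:
2·Area = [(23·m − 8·15) + (8·5 − (-25)·m)] + 1741
       = 48·m + 1661 = 2813
⇒ m = 24.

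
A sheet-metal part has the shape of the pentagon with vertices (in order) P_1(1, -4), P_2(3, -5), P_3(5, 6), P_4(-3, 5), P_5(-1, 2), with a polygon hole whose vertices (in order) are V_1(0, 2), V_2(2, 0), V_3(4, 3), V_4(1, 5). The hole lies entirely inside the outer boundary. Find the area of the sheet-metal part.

36.5

Outer boundary:
Σ = (7) + (43) + (43) + (-1) + (2) = 94
Area = |Σ|/2 = 47.
Hole:
Apply the surveyor's formula: 2A = Σ (x_i·y_{i+1} − x_{i+1}·y_i), indices taken mod 4.
Σ = (-4) + (6) + (17) + (2) = 21
Area = |Σ|/2 = 10.5.
Net area = 47 − 10.5 = 36.5.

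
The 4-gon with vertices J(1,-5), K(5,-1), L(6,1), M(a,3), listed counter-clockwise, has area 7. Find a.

The doubled signed area Σ (x_i y_{i+1} − x_{i+1} y_i) is linear in a.
With a=0 it equals 50; the coefficient of a is -6 (from the two edges through M).
So -6·a + 50 = 2·7 = 14 ⇒ a = 6.

6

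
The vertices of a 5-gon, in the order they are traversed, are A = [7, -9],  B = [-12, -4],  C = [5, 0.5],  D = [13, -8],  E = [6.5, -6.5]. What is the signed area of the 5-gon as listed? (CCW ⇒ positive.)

Apply the shoelace formula: 2A = Σ (x_i·y_{i+1} − x_{i+1}·y_i), indices taken mod 5.
Σ = (-136) + (14) + (-46.5) + (-32.5) + (-13) = -214
Signed area = Σ/2 = -107 (negative ⇒ clockwise traversal).

-107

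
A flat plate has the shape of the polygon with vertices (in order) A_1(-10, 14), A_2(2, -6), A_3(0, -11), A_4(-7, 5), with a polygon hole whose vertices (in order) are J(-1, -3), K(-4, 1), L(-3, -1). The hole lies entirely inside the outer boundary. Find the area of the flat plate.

56.5

Outer boundary:
Apply the shoelace (surveyor's) formula: 2A = Σ (x_i·y_{i+1} − x_{i+1}·y_i), indices taken mod 4.
A_1→A_2: (-10)(-6) − (2)(14) = 32
A_2→A_3: (2)(-11) − (0)(-6) = -22
A_3→A_4: (0)(5) − (-7)(-11) = -77
A_4→A_1: (-7)(14) − (-10)(5) = -48
Σ = -115
Area = |Σ|/2 = 57.5.
Hole:
Cross-terms: -13, 7, 8  ⇒  Σ = 2
Area = |Σ|/2 = 1.
Net area = 57.5 − 1 = 56.5.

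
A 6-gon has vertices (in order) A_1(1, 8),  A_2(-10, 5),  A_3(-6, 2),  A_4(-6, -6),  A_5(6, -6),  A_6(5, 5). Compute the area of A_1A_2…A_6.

155

Apply the shoelace (surveyor's) formula: 2A = Σ (x_i·y_{i+1} − x_{i+1}·y_i), indices taken mod 6.
A_1→A_2: (1)(5) − (-10)(8) = 85
A_2→A_3: (-10)(2) − (-6)(5) = 10
A_3→A_4: (-6)(-6) − (-6)(2) = 48
A_4→A_5: (-6)(-6) − (6)(-6) = 72
A_5→A_6: (6)(5) − (5)(-6) = 60
A_6→A_1: (5)(8) − (1)(5) = 35
Σ = 310
Area = |Σ|/2 = 155.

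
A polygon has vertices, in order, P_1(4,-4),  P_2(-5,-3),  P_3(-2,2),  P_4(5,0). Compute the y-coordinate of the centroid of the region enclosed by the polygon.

-50/39

Apply the shoelace (surveyor's) formula. First the cross-terms c_i = x_i·y_{i+1} − x_{i+1}·y_i:
  -32, -16, -10, -20  ⇒  2A = -78, A = -39.
Then Σ (y_i + y_{i+1})·c_i = 300, so ȳ = 300 / (6·(-39)) = -50/39.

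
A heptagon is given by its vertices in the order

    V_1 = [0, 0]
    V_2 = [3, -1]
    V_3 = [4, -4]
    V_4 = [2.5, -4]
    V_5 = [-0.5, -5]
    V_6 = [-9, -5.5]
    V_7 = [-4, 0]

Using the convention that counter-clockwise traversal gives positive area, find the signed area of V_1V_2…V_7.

Apply the shoelace (surveyor's) formula: 2A = Σ (x_i·y_{i+1} − x_{i+1}·y_i), indices taken mod 7.
Σ = (0) + (-8) + (-6) + (-14.5) + (-42.25) + (-22) + (0) = -92.75
Signed area = Σ/2 = -46.375 (negative ⇒ clockwise traversal).

-46.375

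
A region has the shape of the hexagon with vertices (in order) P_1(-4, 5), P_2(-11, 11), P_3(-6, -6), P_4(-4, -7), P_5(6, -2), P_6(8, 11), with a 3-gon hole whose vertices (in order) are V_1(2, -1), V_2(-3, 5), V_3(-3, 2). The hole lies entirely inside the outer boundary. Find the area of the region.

181

Outer boundary:
P_1→P_2: (-4)(11) − (-11)(5) = 11
P_2→P_3: (-11)(-6) − (-6)(11) = 132
P_3→P_4: (-6)(-7) − (-4)(-6) = 18
P_4→P_5: (-4)(-2) − (6)(-7) = 50
P_5→P_6: (6)(11) − (8)(-2) = 82
P_6→P_1: (8)(5) − (-4)(11) = 84
Σ = 377
Area = |Σ|/2 = 188.5.
Hole:
Cross-terms: 7, 9, -1  ⇒  Σ = 15
Area = |Σ|/2 = 7.5.
Net area = 188.5 − 7.5 = 181.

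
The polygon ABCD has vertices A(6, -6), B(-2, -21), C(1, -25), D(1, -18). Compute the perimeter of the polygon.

42

|AB| = √((-8)² + (-15)²) = √289 = 17
|BC| = √((3)² + (-4)²) = √25 = 5
|CD| = √((0)² + (7)²) = √49 = 7
|DA| = √((5)² + (12)²) = √169 = 13
Perimeter = 17 + 5 + 7 + 13 = 42.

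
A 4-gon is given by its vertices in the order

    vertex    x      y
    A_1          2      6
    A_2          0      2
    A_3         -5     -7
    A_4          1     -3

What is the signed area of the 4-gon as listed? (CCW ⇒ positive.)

24

Apply the shoelace (surveyor's) formula: 2A = Σ (x_i·y_{i+1} − x_{i+1}·y_i), indices taken mod 4.
Cross-terms: 4, 10, 22, 12  ⇒  Σ = 48
Signed area = Σ/2 = 24 (positive ⇒ counter-clockwise traversal).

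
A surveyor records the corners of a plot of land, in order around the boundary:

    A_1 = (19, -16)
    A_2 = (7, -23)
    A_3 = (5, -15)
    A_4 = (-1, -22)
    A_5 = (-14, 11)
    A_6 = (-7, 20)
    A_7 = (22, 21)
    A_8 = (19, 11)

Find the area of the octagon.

1109.5

Apply the shoelace formula: 2A = Σ (x_i·y_{i+1} − x_{i+1}·y_i), indices taken mod 8.
Cross-terms: -325, 10, -125, -319, -203, -587, -157, -513  ⇒  Σ = -2219
Area = |Σ|/2 = 1109.5.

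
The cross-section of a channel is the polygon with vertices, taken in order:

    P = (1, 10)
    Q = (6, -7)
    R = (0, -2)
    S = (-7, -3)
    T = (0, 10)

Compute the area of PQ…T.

86.5

Apply the shoelace (surveyor's) formula: 2A = Σ (x_i·y_{i+1} − x_{i+1}·y_i), indices taken mod 5.
P→Q: (1)(-7) − (6)(10) = -67
Q→R: (6)(-2) − (0)(-7) = -12
R→S: (0)(-3) − (-7)(-2) = -14
S→T: (-7)(10) − (0)(-3) = -70
T→P: (0)(10) − (1)(10) = -10
Σ = -173
Area = |Σ|/2 = 86.5.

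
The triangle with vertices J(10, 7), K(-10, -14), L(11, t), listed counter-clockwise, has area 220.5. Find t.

The doubled signed area Σ (x_i y_{i+1} − x_{i+1} y_i) is linear in t.
With t=0 it equals 161; the coefficient of t is -20 (from the two edges through L).
So -20·t + 161 = 2·220.5 = 441 ⇒ t = -14.

-14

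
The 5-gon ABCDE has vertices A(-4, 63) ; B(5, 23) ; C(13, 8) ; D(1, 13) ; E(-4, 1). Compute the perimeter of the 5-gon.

|AB| = √((9)² + (-40)²) = √1681 = 41
|BC| = √((8)² + (-15)²) = √289 = 17
|CD| = √((-12)² + (5)²) = √169 = 13
|DE| = √((-5)² + (-12)²) = √169 = 13
|EA| = √((0)² + (62)²) = √3844 = 62
Perimeter = 41 + 17 + 13 + 13 + 62 = 146.

146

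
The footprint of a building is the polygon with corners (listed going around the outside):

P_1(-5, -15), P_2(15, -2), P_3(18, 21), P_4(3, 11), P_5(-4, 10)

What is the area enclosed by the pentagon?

452.5

Apply the shoelace (surveyor's) formula: 2A = Σ (x_i·y_{i+1} − x_{i+1}·y_i), indices taken mod 5.
Σ = (235) + (351) + (135) + (74) + (110) = 905
Area = |Σ|/2 = 452.5.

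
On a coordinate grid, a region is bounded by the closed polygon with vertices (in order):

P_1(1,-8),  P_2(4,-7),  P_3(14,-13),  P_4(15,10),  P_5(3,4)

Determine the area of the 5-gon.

P_1→P_2: (1)(-7) − (4)(-8) = 25
P_2→P_3: (4)(-13) − (14)(-7) = 46
P_3→P_4: (14)(10) − (15)(-13) = 335
P_4→P_5: (15)(4) − (3)(10) = 30
P_5→P_1: (3)(-8) − (1)(4) = -28
Σ = 408
Area = |Σ|/2 = 204.

204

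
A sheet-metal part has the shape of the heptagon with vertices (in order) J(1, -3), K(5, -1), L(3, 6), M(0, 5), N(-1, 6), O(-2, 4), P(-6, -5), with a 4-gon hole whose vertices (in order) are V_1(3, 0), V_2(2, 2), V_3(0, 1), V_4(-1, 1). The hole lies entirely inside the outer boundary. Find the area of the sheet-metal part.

63

Outer boundary:
Σ = (14) + (33) + (15) + (5) + (8) + (34) + (23) = 132
Area = |Σ|/2 = 66.
Hole:
V_1→V_2: (3)(2) − (2)(0) = 6
V_2→V_3: (2)(1) − (0)(2) = 2
V_3→V_4: (0)(1) − (-1)(1) = 1
V_4→V_1: (-1)(0) − (3)(1) = -3
Σ = 6
Area = |Σ|/2 = 3.
Net area = 66 − 3 = 63.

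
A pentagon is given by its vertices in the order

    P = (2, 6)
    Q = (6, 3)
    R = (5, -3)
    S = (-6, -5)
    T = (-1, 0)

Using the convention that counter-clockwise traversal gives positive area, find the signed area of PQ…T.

Cross-terms: -30, -33, -43, -5, -6  ⇒  Σ = -117
Signed area = Σ/2 = -58.5 (negative ⇒ clockwise traversal).

-58.5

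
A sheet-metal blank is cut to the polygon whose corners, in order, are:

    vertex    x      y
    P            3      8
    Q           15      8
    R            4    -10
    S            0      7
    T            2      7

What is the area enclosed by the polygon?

134.5

Apply the shoelace formula: 2A = Σ (x_i·y_{i+1} − x_{i+1}·y_i), indices taken mod 5.
Σ = (-96) + (-182) + (28) + (-14) + (-5) = -269
Area = |Σ|/2 = 134.5.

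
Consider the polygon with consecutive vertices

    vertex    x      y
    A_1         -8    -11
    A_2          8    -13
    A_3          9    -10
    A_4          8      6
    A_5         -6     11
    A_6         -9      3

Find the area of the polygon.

Cross-terms: 192, 37, 134, 124, 81, 123  ⇒  Σ = 691
Area = |Σ|/2 = 345.5.

345.5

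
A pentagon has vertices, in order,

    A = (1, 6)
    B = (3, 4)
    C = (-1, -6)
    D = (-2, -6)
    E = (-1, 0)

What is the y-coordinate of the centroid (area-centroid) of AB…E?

Apply the surveyor's formula. First the cross-terms c_i = x_i·y_{i+1} − x_{i+1}·y_i:
  -14, -14, -6, -6, -6  ⇒  2A = -46, A = -23.
Then Σ (y_i + y_{i+1})·c_i = -40, so ȳ = -40 / (6·(-23)) = 20/69.

20/69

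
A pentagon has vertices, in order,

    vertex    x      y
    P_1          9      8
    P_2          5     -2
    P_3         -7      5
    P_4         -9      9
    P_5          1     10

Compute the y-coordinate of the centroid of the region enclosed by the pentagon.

Apply the shoelace (surveyor's) formula. First the cross-terms c_i = x_i·y_{i+1} − x_{i+1}·y_i:
  -58, 11, -18, -99, -82  ⇒  2A = -246, A = -123.
Then Σ (y_i + y_{i+1})·c_i = -3924, so ȳ = -3924 / (6·(-123)) = 218/41.

218/41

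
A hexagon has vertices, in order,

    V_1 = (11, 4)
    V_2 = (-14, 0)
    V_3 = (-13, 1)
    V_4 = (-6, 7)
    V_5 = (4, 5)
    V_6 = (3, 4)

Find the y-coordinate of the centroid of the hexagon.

157/44

Apply the shoelace formula. First the cross-terms c_i = x_i·y_{i+1} − x_{i+1}·y_i:
  56, -14, -85, -58, 1, -32  ⇒  2A = -132, A = -66.
Then Σ (y_i + y_{i+1})·c_i = -1413, so ȳ = -1413 / (6·(-66)) = 157/44.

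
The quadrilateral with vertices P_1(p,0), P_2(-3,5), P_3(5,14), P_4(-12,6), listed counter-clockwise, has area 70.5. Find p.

-10

Write out the shoelace sum; only the two edges meeting at P_1 involve p:
2·Area = [((-12)·0 − p·6) + (p·5 − (-3)·0)] + 131
       = -1·p + 131 = 141
⇒ p = -10.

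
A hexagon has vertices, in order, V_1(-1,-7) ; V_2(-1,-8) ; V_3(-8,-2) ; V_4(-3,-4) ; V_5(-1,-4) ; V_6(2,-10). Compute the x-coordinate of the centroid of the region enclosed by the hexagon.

-232/99

Apply the shoelace formula. First the cross-terms c_i = x_i·y_{i+1} − x_{i+1}·y_i:
  1, -62, 26, 8, 18, -24  ⇒  2A = -33, A = -16.5.
Then Σ (x_i + x_{i+1})·c_i = 232, so x̄ = 232 / (6·(-16.5)) = -232/99.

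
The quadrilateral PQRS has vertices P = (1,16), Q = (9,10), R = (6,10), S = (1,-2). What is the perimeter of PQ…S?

|PQ| = √((8)² + (-6)²) = √100 = 10
|QR| = √((-3)² + (0)²) = √9 = 3
|RS| = √((-5)² + (-12)²) = √169 = 13
|SP| = √((0)² + (18)²) = √324 = 18
Perimeter = 10 + 3 + 13 + 18 = 44.

44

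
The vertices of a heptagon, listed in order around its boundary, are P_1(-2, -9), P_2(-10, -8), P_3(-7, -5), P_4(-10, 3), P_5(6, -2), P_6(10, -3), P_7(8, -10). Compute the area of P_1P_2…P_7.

Apply the surveyor's formula: 2A = Σ (x_i·y_{i+1} − x_{i+1}·y_i), indices taken mod 7.
Cross-terms: -74, -6, -71, 2, 2, -76, -92  ⇒  Σ = -315
Area = |Σ|/2 = 157.5.

157.5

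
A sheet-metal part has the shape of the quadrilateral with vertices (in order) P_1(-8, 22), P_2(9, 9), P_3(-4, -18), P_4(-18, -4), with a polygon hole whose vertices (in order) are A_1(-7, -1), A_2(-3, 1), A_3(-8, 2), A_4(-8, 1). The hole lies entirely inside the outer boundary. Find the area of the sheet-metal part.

Outer boundary:
P_1→P_2: (-8)(9) − (9)(22) = -270
P_2→P_3: (9)(-18) − (-4)(9) = -126
P_3→P_4: (-4)(-4) − (-18)(-18) = -308
P_4→P_1: (-18)(22) − (-8)(-4) = -428
Σ = -1132
Area = |Σ|/2 = 566.
Hole:
A_1→A_2: (-7)(1) − (-3)(-1) = -10
A_2→A_3: (-3)(2) − (-8)(1) = 2
A_3→A_4: (-8)(1) − (-8)(2) = 8
A_4→A_1: (-8)(-1) − (-7)(1) = 15
Σ = 15
Area = |Σ|/2 = 7.5.
Net area = 566 − 7.5 = 558.5.

558.5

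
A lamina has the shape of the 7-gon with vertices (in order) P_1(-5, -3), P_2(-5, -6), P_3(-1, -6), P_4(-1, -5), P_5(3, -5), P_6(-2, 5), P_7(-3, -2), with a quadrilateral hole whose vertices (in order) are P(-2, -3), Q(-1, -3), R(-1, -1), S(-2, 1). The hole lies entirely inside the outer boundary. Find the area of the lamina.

37.5

Outer boundary:
Cross-terms: 15, 24, -1, 20, 5, 19, -1  ⇒  Σ = 81
Area = |Σ|/2 = 40.5.
Hole:
Apply the shoelace formula: 2A = Σ (x_i·y_{i+1} − x_{i+1}·y_i), indices taken mod 4.
Σ = (3) + (-2) + (-3) + (8) = 6
Area = |Σ|/2 = 3.
Net area = 40.5 − 3 = 37.5.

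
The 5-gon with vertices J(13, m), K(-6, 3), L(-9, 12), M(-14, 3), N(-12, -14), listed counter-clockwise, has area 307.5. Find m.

The doubled signed area Σ (x_i y_{i+1} − x_{i+1} y_i) is linear in m.
With m=0 it equals 549; the coefficient of m is -6 (from the two edges through J).
So -6·m + 549 = 2·307.5 = 615 ⇒ m = -11.

-11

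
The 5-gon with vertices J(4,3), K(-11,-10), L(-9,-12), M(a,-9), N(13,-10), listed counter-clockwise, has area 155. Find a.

The doubled signed area Σ (x_i y_{i+1} − x_{i+1} y_i) is linear in a.
With a=0 it equals 312; the coefficient of a is 2 (from the two edges through M).
So 2·a + 312 = 2·155 = 310 ⇒ a = -1.

-1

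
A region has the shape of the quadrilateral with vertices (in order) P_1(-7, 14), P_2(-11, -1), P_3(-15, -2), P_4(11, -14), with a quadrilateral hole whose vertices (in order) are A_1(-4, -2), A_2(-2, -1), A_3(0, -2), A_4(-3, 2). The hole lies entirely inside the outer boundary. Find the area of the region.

Outer boundary:
Apply Gauss's area formula: 2A = Σ (x_i·y_{i+1} − x_{i+1}·y_i), indices taken mod 4.
Σ = (161) + (7) + (232) + (56) = 456
Area = |Σ|/2 = 228.
Hole:
Apply the shoelace formula: 2A = Σ (x_i·y_{i+1} − x_{i+1}·y_i), indices taken mod 4.
Σ = (0) + (4) + (-6) + (14) = 12
Area = |Σ|/2 = 6.
Net area = 228 − 6 = 222.

222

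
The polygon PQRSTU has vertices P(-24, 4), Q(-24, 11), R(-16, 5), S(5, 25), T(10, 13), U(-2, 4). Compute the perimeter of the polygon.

|PQ| = √((0)² + (7)²) = √49 = 7
|QR| = √((8)² + (-6)²) = √100 = 10
|RS| = √((21)² + (20)²) = √841 = 29
|ST| = √((5)² + (-12)²) = √169 = 13
|TU| = √((-12)² + (-9)²) = √225 = 15
|UP| = √((-22)² + (0)²) = √484 = 22
Perimeter = 7 + 10 + 29 + 13 + 15 + 22 = 96.

96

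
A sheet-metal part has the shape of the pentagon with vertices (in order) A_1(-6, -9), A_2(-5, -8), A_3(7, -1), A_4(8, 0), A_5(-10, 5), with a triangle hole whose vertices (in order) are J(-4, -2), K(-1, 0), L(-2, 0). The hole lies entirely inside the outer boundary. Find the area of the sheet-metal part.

115

Outer boundary:
Apply the shoelace formula: 2A = Σ (x_i·y_{i+1} − x_{i+1}·y_i), indices taken mod 5.
Σ = (3) + (61) + (8) + (40) + (120) = 232
Area = |Σ|/2 = 116.
Hole:
Cross-terms: -2, 0, 4  ⇒  Σ = 2
Area = |Σ|/2 = 1.
Net area = 116 − 1 = 115.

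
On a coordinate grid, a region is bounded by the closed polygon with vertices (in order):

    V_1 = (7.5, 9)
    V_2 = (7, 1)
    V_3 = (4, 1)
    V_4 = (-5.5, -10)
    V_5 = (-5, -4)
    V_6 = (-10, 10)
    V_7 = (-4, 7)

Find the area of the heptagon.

Apply the shoelace (surveyor's) formula: 2A = Σ (x_i·y_{i+1} − x_{i+1}·y_i), indices taken mod 7.
Σ = (-55.5) + (3) + (-34.5) + (-28) + (-90) + (-30) + (-88.5) = -323.5
Area = |Σ|/2 = 161.75.

161.75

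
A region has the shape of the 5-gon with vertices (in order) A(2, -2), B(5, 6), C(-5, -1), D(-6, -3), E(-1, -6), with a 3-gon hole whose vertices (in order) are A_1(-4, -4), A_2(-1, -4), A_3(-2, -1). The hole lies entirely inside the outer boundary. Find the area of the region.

Outer boundary:
Σ = (22) + (25) + (9) + (33) + (14) = 103
Area = |Σ|/2 = 51.5.
Hole:
Apply the shoelace (surveyor's) formula: 2A = Σ (x_i·y_{i+1} − x_{i+1}·y_i), indices taken mod 3.
Σ = (12) + (-7) + (4) = 9
Area = |Σ|/2 = 4.5.
Net area = 51.5 − 4.5 = 47.

47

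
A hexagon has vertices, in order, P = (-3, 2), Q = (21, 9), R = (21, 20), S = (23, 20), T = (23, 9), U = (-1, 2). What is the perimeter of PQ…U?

76

|PQ| = √((24)² + (7)²) = √625 = 25
|QR| = √((0)² + (11)²) = √121 = 11
|RS| = √((2)² + (0)²) = √4 = 2
|ST| = √((0)² + (-11)²) = √121 = 11
|TU| = √((-24)² + (-7)²) = √625 = 25
|UP| = √((-2)² + (0)²) = √4 = 2
Perimeter = 25 + 11 + 2 + 11 + 25 + 2 = 76.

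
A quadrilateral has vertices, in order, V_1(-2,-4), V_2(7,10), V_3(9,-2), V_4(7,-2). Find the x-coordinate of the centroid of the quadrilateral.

Apply Gauss's area formula. First the cross-terms c_i = x_i·y_{i+1} − x_{i+1}·y_i:
  8, -104, -4, -32  ⇒  2A = -132, A = -66.
Then Σ (x_i + x_{i+1})·c_i = -1848, so x̄ = -1848 / (6·(-66)) = 14/3.

14/3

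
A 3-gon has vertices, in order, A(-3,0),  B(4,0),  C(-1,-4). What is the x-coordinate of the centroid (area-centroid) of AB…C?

Apply Gauss's area formula. First the cross-terms c_i = x_i·y_{i+1} − x_{i+1}·y_i:
  0, -16, -12  ⇒  2A = -28, A = -14.
Then Σ (x_i + x_{i+1})·c_i = 0, so x̄ = 0 / (6·(-14)) = 0.

0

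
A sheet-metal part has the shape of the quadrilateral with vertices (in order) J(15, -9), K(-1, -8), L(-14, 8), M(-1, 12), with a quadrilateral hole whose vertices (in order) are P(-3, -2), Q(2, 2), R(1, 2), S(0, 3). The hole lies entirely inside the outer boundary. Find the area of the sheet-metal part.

Outer boundary:
Apply Gauss's area formula: 2A = Σ (x_i·y_{i+1} − x_{i+1}·y_i), indices taken mod 4.
Σ = (-129) + (-120) + (-160) + (-171) = -580
Area = |Σ|/2 = 290.
Hole:
Apply Gauss's area formula: 2A = Σ (x_i·y_{i+1} − x_{i+1}·y_i), indices taken mod 4.
P→Q: (-3)(2) − (2)(-2) = -2
Q→R: (2)(2) − (1)(2) = 2
R→S: (1)(3) − (0)(2) = 3
S→P: (0)(-2) − (-3)(3) = 9
Σ = 12
Area = |Σ|/2 = 6.
Net area = 290 − 6 = 284.

284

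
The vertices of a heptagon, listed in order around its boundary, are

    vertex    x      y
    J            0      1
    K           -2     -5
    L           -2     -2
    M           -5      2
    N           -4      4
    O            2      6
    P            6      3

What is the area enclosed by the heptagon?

43

Apply the shoelace (surveyor's) formula: 2A = Σ (x_i·y_{i+1} − x_{i+1}·y_i), indices taken mod 7.
Σ = (2) + (-6) + (-14) + (-12) + (-32) + (-30) + (6) = -86
Area = |Σ|/2 = 43.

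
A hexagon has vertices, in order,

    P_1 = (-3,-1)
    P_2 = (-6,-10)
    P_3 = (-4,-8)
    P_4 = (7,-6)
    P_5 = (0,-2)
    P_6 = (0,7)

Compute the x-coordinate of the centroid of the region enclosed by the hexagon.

-31/51

Apply Gauss's area formula. First the cross-terms c_i = x_i·y_{i+1} − x_{i+1}·y_i:
  24, 8, 80, -14, 0, 21  ⇒  2A = 119, A = 59.5.
Then Σ (x_i + x_{i+1})·c_i = -217, so x̄ = -217 / (6·59.5) = -31/51.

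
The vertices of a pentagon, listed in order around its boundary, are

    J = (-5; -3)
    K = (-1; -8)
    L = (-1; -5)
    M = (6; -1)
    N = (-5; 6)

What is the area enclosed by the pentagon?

Apply the surveyor's formula: 2A = Σ (x_i·y_{i+1} − x_{i+1}·y_i), indices taken mod 5.
J→K: (-5)(-8) − (-1)(-3) = 37
K→L: (-1)(-5) − (-1)(-8) = -3
L→M: (-1)(-1) − (6)(-5) = 31
M→N: (6)(6) − (-5)(-1) = 31
N→J: (-5)(-3) − (-5)(6) = 45
Σ = 141
Area = |Σ|/2 = 70.5.

70.5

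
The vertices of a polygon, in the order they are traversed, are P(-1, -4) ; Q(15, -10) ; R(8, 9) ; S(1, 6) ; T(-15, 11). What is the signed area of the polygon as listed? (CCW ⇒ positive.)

Apply Gauss's area formula: 2A = Σ (x_i·y_{i+1} − x_{i+1}·y_i), indices taken mod 5.
Cross-terms: 70, 215, 39, 101, 71  ⇒  Σ = 496
Signed area = Σ/2 = 248 (positive ⇒ counter-clockwise traversal).

248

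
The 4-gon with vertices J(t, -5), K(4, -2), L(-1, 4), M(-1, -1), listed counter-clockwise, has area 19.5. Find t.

Write out the shoelace sum; only the two edges meeting at J involve t:
2·Area = [((-1)·(-5) − t·(-1)) + (t·(-2) − 4·(-5))] + 19
       = -1·t + 44 = 39
⇒ t = 5.

5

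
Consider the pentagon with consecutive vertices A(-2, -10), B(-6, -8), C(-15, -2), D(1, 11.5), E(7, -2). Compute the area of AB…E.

Apply Gauss's area formula: 2A = Σ (x_i·y_{i+1} − x_{i+1}·y_i), indices taken mod 5.
Cross-terms: -44, -108, -170.5, -82.5, -74  ⇒  Σ = -479
Area = |Σ|/2 = 239.5.

239.5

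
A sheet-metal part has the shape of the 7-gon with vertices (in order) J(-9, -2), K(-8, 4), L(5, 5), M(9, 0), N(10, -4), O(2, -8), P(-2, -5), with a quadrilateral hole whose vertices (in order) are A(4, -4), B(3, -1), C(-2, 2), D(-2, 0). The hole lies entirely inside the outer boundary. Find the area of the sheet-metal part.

Outer boundary:
Apply the shoelace formula: 2A = Σ (x_i·y_{i+1} − x_{i+1}·y_i), indices taken mod 7.
Σ = (-52) + (-60) + (-45) + (-36) + (-72) + (-26) + (-41) = -332
Area = |Σ|/2 = 166.
Hole:
Apply the shoelace (surveyor's) formula: 2A = Σ (x_i·y_{i+1} − x_{i+1}·y_i), indices taken mod 4.
Cross-terms: 8, 4, 4, 8  ⇒  Σ = 24
Area = |Σ|/2 = 12.
Net area = 166 − 12 = 154.

154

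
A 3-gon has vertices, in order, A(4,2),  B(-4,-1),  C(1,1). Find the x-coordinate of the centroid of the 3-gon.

1/3

Apply the surveyor's formula. First the cross-terms c_i = x_i·y_{i+1} − x_{i+1}·y_i:
  4, -3, -2  ⇒  2A = -1, A = -0.5.
Then Σ (x_i + x_{i+1})·c_i = -1, so x̄ = -1 / (6·(-0.5)) = 1/3.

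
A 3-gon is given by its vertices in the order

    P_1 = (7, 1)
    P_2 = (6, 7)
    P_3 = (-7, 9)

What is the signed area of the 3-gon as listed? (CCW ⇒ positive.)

38

Apply the shoelace (surveyor's) formula: 2A = Σ (x_i·y_{i+1} − x_{i+1}·y_i), indices taken mod 3.
Σ = (43) + (103) + (-70) = 76
Signed area = Σ/2 = 38 (positive ⇒ counter-clockwise traversal).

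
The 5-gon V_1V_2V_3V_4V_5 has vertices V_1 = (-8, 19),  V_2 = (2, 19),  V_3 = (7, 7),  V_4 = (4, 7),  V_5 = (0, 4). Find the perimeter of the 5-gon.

48

|V_1V_2| = √((10)² + (0)²) = √100 = 10
|V_2V_3| = √((5)² + (-12)²) = √169 = 13
|V_3V_4| = √((-3)² + (0)²) = √9 = 3
|V_4V_5| = √((-4)² + (-3)²) = √25 = 5
|V_5V_1| = √((-8)² + (15)²) = √289 = 17
Perimeter = 10 + 13 + 3 + 5 + 17 = 48.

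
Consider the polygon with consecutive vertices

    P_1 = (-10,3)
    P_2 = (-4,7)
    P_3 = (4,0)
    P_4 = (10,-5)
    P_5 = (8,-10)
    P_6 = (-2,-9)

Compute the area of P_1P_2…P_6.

Apply the shoelace (surveyor's) formula: 2A = Σ (x_i·y_{i+1} − x_{i+1}·y_i), indices taken mod 6.
Cross-terms: -58, -28, -20, -60, -92, -96  ⇒  Σ = -354
Area = |Σ|/2 = 177.

177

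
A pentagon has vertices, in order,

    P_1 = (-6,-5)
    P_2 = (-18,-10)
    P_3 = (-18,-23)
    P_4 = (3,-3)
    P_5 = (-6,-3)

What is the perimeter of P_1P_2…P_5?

|P_1P_2| = √((-12)² + (-5)²) = √169 = 13
|P_2P_3| = √((0)² + (-13)²) = √169 = 13
|P_3P_4| = √((21)² + (20)²) = √841 = 29
|P_4P_5| = √((-9)² + (0)²) = √81 = 9
|P_5P_1| = √((0)² + (-2)²) = √4 = 2
Perimeter = 13 + 13 + 29 + 9 + 2 = 66.

66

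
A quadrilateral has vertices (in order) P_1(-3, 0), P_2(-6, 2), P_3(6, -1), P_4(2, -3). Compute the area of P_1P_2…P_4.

Apply the shoelace (surveyor's) formula: 2A = Σ (x_i·y_{i+1} − x_{i+1}·y_i), indices taken mod 4.
Σ = (-6) + (-6) + (-16) + (-9) = -37
Area = |Σ|/2 = 18.5.

18.5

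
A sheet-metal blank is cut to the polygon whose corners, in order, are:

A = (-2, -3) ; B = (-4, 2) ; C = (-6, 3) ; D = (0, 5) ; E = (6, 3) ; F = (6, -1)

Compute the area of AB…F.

Σ = (-16) + (0) + (-30) + (-30) + (-24) + (-20) = -120
Area = |Σ|/2 = 60.

60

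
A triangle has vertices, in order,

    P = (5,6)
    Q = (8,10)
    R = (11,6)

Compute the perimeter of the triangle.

|PQ| = √((3)² + (4)²) = √25 = 5
|QR| = √((3)² + (-4)²) = √25 = 5
|RP| = √((-6)² + (0)²) = √36 = 6
Perimeter = 5 + 5 + 6 = 16.

16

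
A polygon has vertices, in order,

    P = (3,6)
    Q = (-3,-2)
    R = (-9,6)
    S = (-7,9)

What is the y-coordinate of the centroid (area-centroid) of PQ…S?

13/3

Apply the shoelace formula. First the cross-terms c_i = x_i·y_{i+1} − x_{i+1}·y_i:
  12, -36, -39, -69  ⇒  2A = -132, A = -66.
Then Σ (y_i + y_{i+1})·c_i = -1716, so ȳ = -1716 / (6·(-66)) = 13/3.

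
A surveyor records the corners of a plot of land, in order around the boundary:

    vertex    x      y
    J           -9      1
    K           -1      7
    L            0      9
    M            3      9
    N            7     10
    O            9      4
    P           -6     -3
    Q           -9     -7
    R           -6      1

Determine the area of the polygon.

114.5

Apply the surveyor's formula: 2A = Σ (x_i·y_{i+1} − x_{i+1}·y_i), indices taken mod 9.
Σ = (-62) + (-9) + (-27) + (-33) + (-62) + (-3) + (15) + (-51) + (3) = -229
Area = |Σ|/2 = 114.5.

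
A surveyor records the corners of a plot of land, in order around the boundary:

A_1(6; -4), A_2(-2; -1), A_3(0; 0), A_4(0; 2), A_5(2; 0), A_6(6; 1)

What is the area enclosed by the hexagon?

23

Apply Gauss's area formula: 2A = Σ (x_i·y_{i+1} − x_{i+1}·y_i), indices taken mod 6.
A_1→A_2: (6)(-1) − (-2)(-4) = -14
A_2→A_3: (-2)(0) − (0)(-1) = 0
A_3→A_4: (0)(2) − (0)(0) = 0
A_4→A_5: (0)(0) − (2)(2) = -4
A_5→A_6: (2)(1) − (6)(0) = 2
A_6→A_1: (6)(-4) − (6)(1) = -30
Σ = -46
Area = |Σ|/2 = 23.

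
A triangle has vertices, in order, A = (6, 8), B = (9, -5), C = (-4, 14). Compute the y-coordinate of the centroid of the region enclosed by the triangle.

17/3

Apply Gauss's area formula. First the cross-terms c_i = x_i·y_{i+1} − x_{i+1}·y_i:
  -102, 106, -116  ⇒  2A = -112, A = -56.
Then Σ (y_i + y_{i+1})·c_i = -1904, so ȳ = -1904 / (6·(-56)) = 17/3.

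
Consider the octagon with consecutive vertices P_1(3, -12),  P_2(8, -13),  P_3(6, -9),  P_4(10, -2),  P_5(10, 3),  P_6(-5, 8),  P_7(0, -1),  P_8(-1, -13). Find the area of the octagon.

170.5

Σ = (57) + (6) + (78) + (50) + (95) + (5) + (-1) + (51) = 341
Area = |Σ|/2 = 170.5.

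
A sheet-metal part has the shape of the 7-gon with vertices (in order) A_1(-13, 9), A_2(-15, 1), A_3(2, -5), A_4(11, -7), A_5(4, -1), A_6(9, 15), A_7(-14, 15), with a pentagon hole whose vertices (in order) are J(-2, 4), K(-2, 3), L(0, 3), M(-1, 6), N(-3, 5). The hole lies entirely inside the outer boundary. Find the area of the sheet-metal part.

363

Outer boundary:
Σ = (122) + (73) + (41) + (17) + (69) + (345) + (69) = 736
Area = |Σ|/2 = 368.
Hole:
Apply the shoelace (surveyor's) formula: 2A = Σ (x_i·y_{i+1} − x_{i+1}·y_i), indices taken mod 5.
J→K: (-2)(3) − (-2)(4) = 2
K→L: (-2)(3) − (0)(3) = -6
L→M: (0)(6) − (-1)(3) = 3
M→N: (-1)(5) − (-3)(6) = 13
N→J: (-3)(4) − (-2)(5) = -2
Σ = 10
Area = |Σ|/2 = 5.
Net area = 368 − 5 = 363.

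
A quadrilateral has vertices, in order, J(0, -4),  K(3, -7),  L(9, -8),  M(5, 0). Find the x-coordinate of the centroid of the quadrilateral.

Apply Gauss's area formula. First the cross-terms c_i = x_i·y_{i+1} − x_{i+1}·y_i:
  12, 39, 40, -20  ⇒  2A = 71, A = 35.5.
Then Σ (x_i + x_{i+1})·c_i = 964, so x̄ = 964 / (6·35.5) = 964/213.

964/213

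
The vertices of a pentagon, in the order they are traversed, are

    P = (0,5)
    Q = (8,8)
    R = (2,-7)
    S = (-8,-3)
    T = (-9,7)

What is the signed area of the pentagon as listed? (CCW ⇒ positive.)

Apply the shoelace (surveyor's) formula: 2A = Σ (x_i·y_{i+1} − x_{i+1}·y_i), indices taken mod 5.
Σ = (-40) + (-72) + (-62) + (-83) + (-45) = -302
Signed area = Σ/2 = -151 (negative ⇒ clockwise traversal).

-151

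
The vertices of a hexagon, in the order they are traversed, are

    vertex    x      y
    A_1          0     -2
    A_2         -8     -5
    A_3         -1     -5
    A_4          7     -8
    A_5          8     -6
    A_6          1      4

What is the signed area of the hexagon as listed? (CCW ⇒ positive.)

Apply the shoelace formula: 2A = Σ (x_i·y_{i+1} − x_{i+1}·y_i), indices taken mod 6.
Cross-terms: -16, 35, 43, 22, 38, -2  ⇒  Σ = 120
Signed area = Σ/2 = 60 (positive ⇒ counter-clockwise traversal).

60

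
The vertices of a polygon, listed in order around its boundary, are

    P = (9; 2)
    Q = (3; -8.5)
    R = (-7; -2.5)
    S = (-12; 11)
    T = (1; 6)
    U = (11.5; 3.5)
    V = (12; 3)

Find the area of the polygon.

207.75

Apply the shoelace formula: 2A = Σ (x_i·y_{i+1} − x_{i+1}·y_i), indices taken mod 7.
Σ = (-82.5) + (-67) + (-107) + (-83) + (-65.5) + (-7.5) + (-3) = -415.5
Area = |Σ|/2 = 207.75.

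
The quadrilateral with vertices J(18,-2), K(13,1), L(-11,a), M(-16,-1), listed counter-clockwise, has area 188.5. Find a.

The doubled signed area Σ (x_i y_{i+1} − x_{i+1} y_i) is linear in a.
With a=0 it equals 116; the coefficient of a is 29 (from the two edges through L).
So 29·a + 116 = 2·188.5 = 377 ⇒ a = 9.

9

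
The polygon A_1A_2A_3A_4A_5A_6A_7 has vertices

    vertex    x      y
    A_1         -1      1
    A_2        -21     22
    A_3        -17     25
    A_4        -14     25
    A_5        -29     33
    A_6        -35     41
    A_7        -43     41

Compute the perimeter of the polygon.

|A_1A_2| = √((-20)² + (21)²) = √841 = 29
|A_2A_3| = √((4)² + (3)²) = √25 = 5
|A_3A_4| = √((3)² + (0)²) = √9 = 3
|A_4A_5| = √((-15)² + (8)²) = √289 = 17
|A_5A_6| = √((-6)² + (8)²) = √100 = 10
|A_6A_7| = √((-8)² + (0)²) = √64 = 8
|A_7A_1| = √((42)² + (-40)²) = √3364 = 58
Perimeter = 29 + 5 + 3 + 17 + 10 + 8 + 58 = 130.

130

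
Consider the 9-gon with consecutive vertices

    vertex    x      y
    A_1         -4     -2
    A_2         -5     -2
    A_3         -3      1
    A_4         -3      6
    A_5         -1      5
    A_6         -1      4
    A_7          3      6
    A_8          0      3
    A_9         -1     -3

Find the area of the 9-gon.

Apply the shoelace (surveyor's) formula: 2A = Σ (x_i·y_{i+1} − x_{i+1}·y_i), indices taken mod 9.
Cross-terms: -2, -11, -15, -9, 1, -18, 9, 3, -10  ⇒  Σ = -52
Area = |Σ|/2 = 26.

26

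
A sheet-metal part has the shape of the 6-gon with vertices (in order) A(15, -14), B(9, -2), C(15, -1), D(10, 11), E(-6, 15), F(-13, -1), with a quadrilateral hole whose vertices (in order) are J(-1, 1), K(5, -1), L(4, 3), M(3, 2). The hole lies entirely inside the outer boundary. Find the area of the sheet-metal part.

Outer boundary:
Apply the shoelace (surveyor's) formula: 2A = Σ (x_i·y_{i+1} − x_{i+1}·y_i), indices taken mod 6.
Cross-terms: 96, 21, 175, 216, 201, 197  ⇒  Σ = 906
Area = |Σ|/2 = 453.
Hole:
Apply Gauss's area formula: 2A = Σ (x_i·y_{i+1} − x_{i+1}·y_i), indices taken mod 4.
Cross-terms: -4, 19, -1, 5  ⇒  Σ = 19
Area = |Σ|/2 = 9.5.
Net area = 453 − 9.5 = 443.5.

443.5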